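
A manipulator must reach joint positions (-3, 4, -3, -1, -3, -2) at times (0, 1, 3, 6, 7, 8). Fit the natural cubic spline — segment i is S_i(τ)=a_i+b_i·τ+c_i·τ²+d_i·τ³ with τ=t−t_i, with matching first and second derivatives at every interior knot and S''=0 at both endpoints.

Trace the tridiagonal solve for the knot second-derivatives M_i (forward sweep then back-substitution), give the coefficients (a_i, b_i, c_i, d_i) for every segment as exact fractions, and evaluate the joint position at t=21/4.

Δ: Δ0=7, Δ1=-7/2, Δ2=2/3, Δ3=-2, Δ4=1
row 1: diag=6, rhs=-63; c'=1/3, d'=-21/2
row 2: denom=10−2·1/3=28/3; d'=(25−2·-21/2)/(28/3)=69/14
row 3: denom=8−3·9/28=197/28; d'=(-16−3·69/14)/(197/28)=-862/197
row 4: denom=4−1·28/197=760/197; d'=(18−1·-862/197)/(760/197)=29/5
back: M4=29/5
back: M3=-862/197−28/197·29/5=-26/5
back: M2=69/14−9/28·-26/5=33/5
back: M1=-21/2−1/3·33/5=-127/10
M: M0=0, M1=-127/10, M2=33/5, M3=-26/5, M4=29/5, M5=0
seg 0: a=-3, c=M0/2=0, d=(M1−M0)/(6·1)=-127/60, b=Δ0−h0·(2M0+M1)/6=547/60
seg 1: a=4, c=M1/2=-127/20, d=(M2−M1)/(6·2)=193/120, b=Δ1−h1·(2M1+M2)/6=83/30
seg 2: a=-3, c=M2/2=33/10, d=(M3−M2)/(6·3)=-59/90, b=Δ2−h2·(2M2+M3)/6=-10/3
seg 3: a=-1, c=M3/2=-13/5, d=(M4−M3)/(6·1)=11/6, b=Δ3−h3·(2M3+M4)/6=-37/30
seg 4: a=-3, c=M4/2=29/10, d=(M5−M4)/(6·1)=-29/30, b=Δ4−h4·(2M4+M5)/6=-14/15
t_q=21/4 → seg 2, τ=9/4; S=-3+-10/3·τ+33/10·τ²+-59/90·τ³=-807/640

  seg 0: a=-3 b=547/60 c=0 d=-127/60
  seg 1: a=4 b=83/30 c=-127/20 d=193/120
  seg 2: a=-3 b=-10/3 c=33/10 d=-59/90
  seg 3: a=-1 b=-37/30 c=-13/5 d=11/6
  seg 4: a=-3 b=-14/15 c=29/10 d=-29/30
S(21/4) = -807/640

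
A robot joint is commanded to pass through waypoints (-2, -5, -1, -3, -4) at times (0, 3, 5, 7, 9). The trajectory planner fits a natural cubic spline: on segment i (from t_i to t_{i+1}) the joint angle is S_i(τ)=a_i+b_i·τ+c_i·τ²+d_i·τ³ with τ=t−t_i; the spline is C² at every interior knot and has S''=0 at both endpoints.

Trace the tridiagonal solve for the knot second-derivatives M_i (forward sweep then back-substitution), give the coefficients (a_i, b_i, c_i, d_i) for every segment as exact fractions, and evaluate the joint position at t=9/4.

Δ: Δ0=-1, Δ1=2, Δ2=-1, Δ3=-1/2
row 1: diag=10, rhs=18; c'=1/5, d'=9/5
row 2: denom=8−2·1/5=38/5; d'=(-18−2·9/5)/(38/5)=-54/19
row 3: denom=8−2·5/19=142/19; d'=(3−2·-54/19)/(142/19)=165/142
back: M3=165/142
back: M2=-54/19−5/19·165/142=-447/142
back: M1=9/5−1/5·-447/142=345/142
M: M0=0, M1=345/142, M2=-447/142, M3=165/142, M4=0
seg 0: a=-2, c=M0/2=0, d=(M1−M0)/(6·3)=115/852, b=Δ0−h0·(2M0+M1)/6=-629/284
seg 1: a=-5, c=M1/2=345/284, d=(M2−M1)/(6·2)=-33/71, b=Δ1−h1·(2M1+M2)/6=203/142
seg 2: a=-1, c=M2/2=-447/284, d=(M3−M2)/(6·2)=51/142, b=Δ2−h2·(2M2+M3)/6=101/142
seg 3: a=-3, c=M3/2=165/284, d=(M4−M3)/(6·2)=-55/568, b=Δ3−h3·(2M3+M4)/6=-181/142
t_q=9/4 → seg 0, τ=9/4; S=-2+-629/284·τ+0·τ²+115/852·τ³=-98983/18176

  seg 0: a=-2 b=-629/284 c=0 d=115/852
  seg 1: a=-5 b=203/142 c=345/284 d=-33/71
  seg 2: a=-1 b=101/142 c=-447/284 d=51/142
  seg 3: a=-3 b=-181/142 c=165/284 d=-55/568
S(9/4) = -98983/18176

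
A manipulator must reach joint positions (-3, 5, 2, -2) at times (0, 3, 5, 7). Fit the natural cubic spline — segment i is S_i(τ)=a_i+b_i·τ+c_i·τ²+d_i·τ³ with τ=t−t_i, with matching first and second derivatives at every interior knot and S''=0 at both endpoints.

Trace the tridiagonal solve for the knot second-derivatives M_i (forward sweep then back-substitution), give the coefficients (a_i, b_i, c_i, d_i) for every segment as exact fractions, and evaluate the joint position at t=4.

Δ: Δ0=8/3, Δ1=-3/2, Δ2=-2
row 1: diag=10, rhs=-25; c'=1/5, d'=-5/2
row 2: denom=8−2·1/5=38/5; d'=(-3−2·-5/2)/(38/5)=5/19
back: M2=5/19
back: M1=-5/2−1/5·5/19=-97/38
M: M0=0, M1=-97/38, M2=5/19, M3=0
seg 0: a=-3, c=M0/2=0, d=(M1−M0)/(6·3)=-97/684, b=Δ0−h0·(2M0+M1)/6=899/228
seg 1: a=5, c=M1/2=-97/76, d=(M2−M1)/(6·2)=107/456, b=Δ1−h1·(2M1+M2)/6=13/114
seg 2: a=2, c=M2/2=5/38, d=(M3−M2)/(6·2)=-5/228, b=Δ2−h2·(2M2+M3)/6=-124/57
t_q=4 → seg 1, τ=1; S=5+13/114·τ+-97/76·τ²+107/456·τ³=619/152

  seg 0: a=-3 b=899/228 c=0 d=-97/684
  seg 1: a=5 b=13/114 c=-97/76 d=107/456
  seg 2: a=2 b=-124/57 c=5/38 d=-5/228
S(4) = 619/152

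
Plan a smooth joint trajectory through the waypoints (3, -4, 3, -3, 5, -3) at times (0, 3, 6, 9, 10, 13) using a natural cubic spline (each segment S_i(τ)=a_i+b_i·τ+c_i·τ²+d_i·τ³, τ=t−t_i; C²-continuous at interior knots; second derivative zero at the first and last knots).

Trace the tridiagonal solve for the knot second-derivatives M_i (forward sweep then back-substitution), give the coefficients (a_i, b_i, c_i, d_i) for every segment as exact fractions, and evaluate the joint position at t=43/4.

Δ: Δ0=-7/3, Δ1=7/3, Δ2=-2, Δ3=8, Δ4=-8/3
row 1: diag=12, rhs=28; c'=1/4, d'=7/3
row 2: denom=12−3·1/4=45/4; d'=(-26−3·7/3)/(45/4)=-44/15
row 3: denom=8−3·4/15=36/5; d'=(60−3·-44/15)/(36/5)=86/9
row 4: denom=8−1·5/36=283/36; d'=(-64−1·86/9)/(283/36)=-2648/283
back: M4=-2648/283
back: M3=86/9−5/36·-2648/283=3072/283
back: M2=-44/15−4/15·3072/283=-4948/849
back: M1=7/3−1/4·-4948/849=3218/849
M: M0=0, M1=3218/849, M2=-4948/849, M3=3072/283, M4=-2648/283, M5=0
seg 0: a=3, c=M0/2=0, d=(M1−M0)/(6·3)=1609/7641, b=Δ0−h0·(2M0+M1)/6=-3590/849
seg 1: a=-4, c=M1/2=1609/849, d=(M2−M1)/(6·3)=-1361/2547, b=Δ1−h1·(2M1+M2)/6=1237/849
seg 2: a=3, c=M2/2=-2474/849, d=(M3−M2)/(6·3)=7082/7641, b=Δ2−h2·(2M2+M3)/6=-1358/849
seg 3: a=-3, c=M3/2=1536/283, d=(M4−M3)/(6·1)=-2860/849, b=Δ3−h3·(2M3+M4)/6=5044/849
seg 4: a=5, c=M4/2=-1324/283, d=(M5−M4)/(6·3)=1324/2547, b=Δ4−h4·(2M4+M5)/6=5680/849
t_q=43/4 → seg 4, τ=3/4; S=5+5680/849·τ+-1324/283·τ²+1324/2547·τ³=34437/4528

  seg 0: a=3 b=-3590/849 c=0 d=1609/7641
  seg 1: a=-4 b=1237/849 c=1609/849 d=-1361/2547
  seg 2: a=3 b=-1358/849 c=-2474/849 d=7082/7641
  seg 3: a=-3 b=5044/849 c=1536/283 d=-2860/849
  seg 4: a=5 b=5680/849 c=-1324/283 d=1324/2547
S(43/4) = 34437/4528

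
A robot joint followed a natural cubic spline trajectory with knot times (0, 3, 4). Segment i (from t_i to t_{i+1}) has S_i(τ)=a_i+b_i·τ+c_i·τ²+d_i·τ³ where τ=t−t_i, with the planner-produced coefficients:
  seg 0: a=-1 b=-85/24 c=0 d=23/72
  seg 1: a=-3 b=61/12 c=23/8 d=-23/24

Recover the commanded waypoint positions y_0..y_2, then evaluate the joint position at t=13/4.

y_0 = S_0(0) = a_0 = -1
y_1 = S_1(0) = a_1 = -3
y_2 = S_1(1) = 4
t_q=13/4 is in segment 1 (τ=1/4); S_1(τ)=-801/512

y_0=-1 y_1=-3 y_2=4
S(13/4) = -801/512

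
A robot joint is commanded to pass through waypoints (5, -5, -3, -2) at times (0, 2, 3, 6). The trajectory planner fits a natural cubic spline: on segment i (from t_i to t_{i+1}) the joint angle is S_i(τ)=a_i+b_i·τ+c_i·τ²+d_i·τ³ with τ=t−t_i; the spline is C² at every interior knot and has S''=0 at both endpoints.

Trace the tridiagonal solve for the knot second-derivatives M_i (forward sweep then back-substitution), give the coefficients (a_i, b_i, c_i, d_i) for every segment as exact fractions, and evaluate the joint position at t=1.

  seg 0: a=5 b=-1051/141 c=0 d=173/282
  seg 1: a=-5 b=-13/141 c=173/47 d=-224/141
  seg 2: a=-3 b=353/141 c=-51/47 d=17/141
S(1) = -173/94

Δ: Δ0=-5, Δ1=2, Δ2=1/3
row 1: diag=6, rhs=42; c'=1/6, d'=7
row 2: denom=8−1·1/6=47/6; d'=(-10−1·7)/(47/6)=-102/47
back: M2=-102/47
back: M1=7−1/6·-102/47=346/47
M: M0=0, M1=346/47, M2=-102/47, M3=0
seg 0: a=5, c=M0/2=0, d=(M1−M0)/(6·2)=173/282, b=Δ0−h0·(2M0+M1)/6=-1051/141
seg 1: a=-5, c=M1/2=173/47, d=(M2−M1)/(6·1)=-224/141, b=Δ1−h1·(2M1+M2)/6=-13/141
seg 2: a=-3, c=M2/2=-51/47, d=(M3−M2)/(6·3)=17/141, b=Δ2−h2·(2M2+M3)/6=353/141
t_q=1 → seg 0, τ=1; S=5+-1051/141·τ+0·τ²+173/282·τ³=-173/94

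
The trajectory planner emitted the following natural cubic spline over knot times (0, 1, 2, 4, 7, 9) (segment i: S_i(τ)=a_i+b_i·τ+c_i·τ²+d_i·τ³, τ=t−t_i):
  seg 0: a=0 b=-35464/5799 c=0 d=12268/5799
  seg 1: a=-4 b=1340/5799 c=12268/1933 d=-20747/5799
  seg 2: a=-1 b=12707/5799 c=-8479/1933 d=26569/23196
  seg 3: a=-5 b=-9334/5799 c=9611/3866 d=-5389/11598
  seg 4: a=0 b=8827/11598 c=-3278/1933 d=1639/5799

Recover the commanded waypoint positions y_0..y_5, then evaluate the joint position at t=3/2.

y_0 = S_0(0) = a_0 = 0
y_1 = S_1(0) = a_1 = -4
y_2 = S_2(0) = a_2 = -1
y_3 = S_3(0) = a_3 = -5
y_4 = S_4(0) = a_4 = 0
y_5 = S_4(2) = -3
t_q=3/2 is in segment 1 (τ=1/2); S_1(τ)=-42449/15464

y_0=0 y_1=-4 y_2=-1 y_3=-5 y_4=0 y_5=-3
S(3/2) = -42449/15464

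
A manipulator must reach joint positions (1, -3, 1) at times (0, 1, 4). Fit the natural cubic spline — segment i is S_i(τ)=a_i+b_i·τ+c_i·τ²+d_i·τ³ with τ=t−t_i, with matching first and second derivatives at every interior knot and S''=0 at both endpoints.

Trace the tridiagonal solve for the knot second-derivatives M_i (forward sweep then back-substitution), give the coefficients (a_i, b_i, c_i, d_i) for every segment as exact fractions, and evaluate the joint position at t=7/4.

  seg 0: a=1 b=-14/3 c=0 d=2/3
  seg 1: a=-3 b=-8/3 c=2 d=-2/9
S(7/4) = -127/32

Δ: Δ0=-4, Δ1=4/3
row 1: diag=8, rhs=32; c'=3/8, d'=4
back: M1=4
M: M0=0, M1=4, M2=0
seg 0: a=1, c=M0/2=0, d=(M1−M0)/(6·1)=2/3, b=Δ0−h0·(2M0+M1)/6=-14/3
seg 1: a=-3, c=M1/2=2, d=(M2−M1)/(6·3)=-2/9, b=Δ1−h1·(2M1+M2)/6=-8/3
t_q=7/4 → seg 1, τ=3/4; S=-3+-8/3·τ+2·τ²+-2/9·τ³=-127/32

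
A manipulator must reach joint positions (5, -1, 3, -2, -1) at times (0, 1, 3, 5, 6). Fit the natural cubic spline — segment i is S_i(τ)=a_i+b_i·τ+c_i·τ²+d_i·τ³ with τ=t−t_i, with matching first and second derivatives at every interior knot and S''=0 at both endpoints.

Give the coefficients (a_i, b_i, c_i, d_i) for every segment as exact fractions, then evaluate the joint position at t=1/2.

Δ: Δ0=-6, Δ1=2, Δ2=-5/2, Δ3=1
row 1: diag=6, rhs=48; c'=1/3, d'=8
row 2: denom=8−2·1/3=22/3; d'=(-27−2·8)/(22/3)=-129/22
row 3: denom=6−2·3/11=60/11; d'=(21−2·-129/22)/(60/11)=6
back: M3=6
back: M2=-129/22−3/11·6=-15/2
back: M1=8−1/3·-15/2=21/2
M: M0=0, M1=21/2, M2=-15/2, M3=6, M4=0
seg 0: a=5, c=M0/2=0, d=(M1−M0)/(6·1)=7/4, b=Δ0−h0·(2M0+M1)/6=-31/4
seg 1: a=-1, c=M1/2=21/4, d=(M2−M1)/(6·2)=-3/2, b=Δ1−h1·(2M1+M2)/6=-5/2
seg 2: a=3, c=M2/2=-15/4, d=(M3−M2)/(6·2)=9/8, b=Δ2−h2·(2M2+M3)/6=1/2
seg 3: a=-2, c=M3/2=3, d=(M4−M3)/(6·1)=-1, b=Δ3−h3·(2M3+M4)/6=-1
t_q=1/2 → seg 0, τ=1/2; S=5+-31/4·τ+0·τ²+7/4·τ³=43/32

  seg 0: a=5 b=-31/4 c=0 d=7/4
  seg 1: a=-1 b=-5/2 c=21/4 d=-3/2
  seg 2: a=3 b=1/2 c=-15/4 d=9/8
  seg 3: a=-2 b=-1 c=3 d=-1
S(1/2) = 43/32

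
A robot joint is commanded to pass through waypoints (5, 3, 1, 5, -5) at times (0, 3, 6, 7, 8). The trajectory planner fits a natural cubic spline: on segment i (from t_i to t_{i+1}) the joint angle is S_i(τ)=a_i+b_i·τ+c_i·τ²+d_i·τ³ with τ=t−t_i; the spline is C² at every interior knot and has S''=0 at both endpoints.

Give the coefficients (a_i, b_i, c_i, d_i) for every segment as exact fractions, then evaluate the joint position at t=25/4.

Δ: Δ0=-2/3, Δ1=-2/3, Δ2=4, Δ3=-10
row 1: diag=12, rhs=0; c'=1/4, d'=0
row 2: denom=8−3·1/4=29/4; d'=(28−3·0)/(29/4)=112/29
row 3: denom=4−1·4/29=112/29; d'=(-84−1·112/29)/(112/29)=-91/4
back: M3=-91/4
back: M2=112/29−4/29·-91/4=7
back: M1=0−1/4·7=-7/4
M: M0=0, M1=-7/4, M2=7, M3=-91/4, M4=0
seg 0: a=5, c=M0/2=0, d=(M1−M0)/(6·3)=-7/72, b=Δ0−h0·(2M0+M1)/6=5/24
seg 1: a=3, c=M1/2=-7/8, d=(M2−M1)/(6·3)=35/72, b=Δ1−h1·(2M1+M2)/6=-29/12
seg 2: a=1, c=M2/2=7/2, d=(M3−M2)/(6·1)=-119/24, b=Δ2−h2·(2M2+M3)/6=131/24
seg 3: a=5, c=M3/2=-91/8, d=(M4−M3)/(6·1)=91/24, b=Δ3−h3·(2M3+M4)/6=-29/12
t_q=25/4 → seg 2, τ=1/4; S=1+131/24·τ+7/2·τ²+-119/24·τ³=1283/512

  seg 0: a=5 b=5/24 c=0 d=-7/72
  seg 1: a=3 b=-29/12 c=-7/8 d=35/72
  seg 2: a=1 b=131/24 c=7/2 d=-119/24
  seg 3: a=5 b=-29/12 c=-91/8 d=91/24
S(25/4) = 1283/512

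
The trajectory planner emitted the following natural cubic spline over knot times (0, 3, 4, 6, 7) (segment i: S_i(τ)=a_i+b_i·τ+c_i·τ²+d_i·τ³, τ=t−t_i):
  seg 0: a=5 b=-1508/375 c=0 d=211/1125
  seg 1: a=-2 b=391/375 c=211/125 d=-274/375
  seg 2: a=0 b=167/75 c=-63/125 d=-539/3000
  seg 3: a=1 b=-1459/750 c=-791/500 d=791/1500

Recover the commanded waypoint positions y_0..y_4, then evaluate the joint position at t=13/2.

y_0 = S_0(0) = a_0 = 5
y_1 = S_1(0) = a_1 = -2
y_2 = S_2(0) = a_2 = 0
y_3 = S_3(0) = a_3 = 1
y_4 = S_3(1) = -2
t_q=13/2 is in segment 3 (τ=1/2); S_3(τ)=-1209/4000

y_0=5 y_1=-2 y_2=0 y_3=1 y_4=-2
S(13/2) = -1209/4000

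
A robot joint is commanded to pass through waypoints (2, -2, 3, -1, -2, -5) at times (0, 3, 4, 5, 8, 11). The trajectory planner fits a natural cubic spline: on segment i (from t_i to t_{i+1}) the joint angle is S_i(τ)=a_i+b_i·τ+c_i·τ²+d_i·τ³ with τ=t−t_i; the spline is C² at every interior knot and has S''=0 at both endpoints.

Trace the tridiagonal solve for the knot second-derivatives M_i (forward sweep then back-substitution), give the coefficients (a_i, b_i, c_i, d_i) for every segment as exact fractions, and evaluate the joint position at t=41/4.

Δ: Δ0=-4/3, Δ1=5, Δ2=-4, Δ3=-1/3, Δ4=-1
row 1: diag=8, rhs=38; c'=1/8, d'=19/4
row 2: denom=4−1·1/8=31/8; d'=(-54−1·19/4)/(31/8)=-470/31
row 3: denom=8−1·8/31=240/31; d'=(22−1·-470/31)/(240/31)=24/5
row 4: denom=12−3·31/80=867/80; d'=(-4−3·24/5)/(867/80)=-1472/867
back: M4=-1472/867
back: M3=24/5−31/80·-1472/867=4732/867
back: M2=-470/31−8/31·4732/867=-14366/867
back: M1=19/4−1/8·-14366/867=5914/867
M: M0=0, M1=5914/867, M2=-14366/867, M3=4732/867, M4=-1472/867, M5=0
seg 0: a=2, c=M0/2=0, d=(M1−M0)/(6·3)=2957/7803, b=Δ0−h0·(2M0+M1)/6=-1371/289
seg 1: a=-2, c=M1/2=2957/867, d=(M2−M1)/(6·1)=-3380/867, b=Δ1−h1·(2M1+M2)/6=1586/289
seg 2: a=3, c=M2/2=-7183/867, d=(M3−M2)/(6·1)=1061/289, b=Δ2−h2·(2M2+M3)/6=532/867
seg 3: a=-1, c=M3/2=2366/867, d=(M4−M3)/(6·3)=-1034/2601, b=Δ3−h3·(2M3+M4)/6=-4285/867
seg 4: a=-2, c=M4/2=-736/867, d=(M5−M4)/(6·3)=736/7803, b=Δ4−h4·(2M4+M5)/6=605/867
t_q=41/4 → seg 4, τ=9/4; S=-2+605/867·τ+-736/867·τ²+736/7803·τ³=-4223/1156

  seg 0: a=2 b=-1371/289 c=0 d=2957/7803
  seg 1: a=-2 b=1586/289 c=2957/867 d=-3380/867
  seg 2: a=3 b=532/867 c=-7183/867 d=1061/289
  seg 3: a=-1 b=-4285/867 c=2366/867 d=-1034/2601
  seg 4: a=-2 b=605/867 c=-736/867 d=736/7803
S(41/4) = -4223/1156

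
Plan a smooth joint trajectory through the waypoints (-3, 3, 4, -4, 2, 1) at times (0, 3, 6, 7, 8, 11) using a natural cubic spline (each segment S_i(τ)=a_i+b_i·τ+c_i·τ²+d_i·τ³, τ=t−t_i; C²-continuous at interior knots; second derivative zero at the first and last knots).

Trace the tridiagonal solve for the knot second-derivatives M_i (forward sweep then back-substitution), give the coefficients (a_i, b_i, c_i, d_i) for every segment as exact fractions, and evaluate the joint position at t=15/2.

  seg 0: a=-3 b=1004/867 c=0 d=730/7803
  seg 1: a=3 b=3194/867 c=730/867 d=-5095/7803
  seg 2: a=4 b=-7711/867 c=-1455/289 d=5140/867
  seg 3: a=-4 b=-1021/867 c=3685/289 d=-4832/867
  seg 4: a=2 b=6593/867 c=-1147/289 d=1147/2601
S(15/2) = -2425/1156

Δ: Δ0=2, Δ1=1/3, Δ2=-8, Δ3=6, Δ4=-1/3
row 1: diag=12, rhs=-10; c'=1/4, d'=-5/6
row 2: denom=8−3·1/4=29/4; d'=(-50−3·-5/6)/(29/4)=-190/29
row 3: denom=4−1·4/29=112/29; d'=(84−1·-190/29)/(112/29)=1313/56
row 4: denom=8−1·29/112=867/112; d'=(-38−1·1313/56)/(867/112)=-2294/289
back: M4=-2294/289
back: M3=1313/56−29/112·-2294/289=7370/289
back: M2=-190/29−4/29·7370/289=-2910/289
back: M1=-5/6−1/4·-2910/289=1460/867
M: M0=0, M1=1460/867, M2=-2910/289, M3=7370/289, M4=-2294/289, M5=0
seg 0: a=-3, c=M0/2=0, d=(M1−M0)/(6·3)=730/7803, b=Δ0−h0·(2M0+M1)/6=1004/867
seg 1: a=3, c=M1/2=730/867, d=(M2−M1)/(6·3)=-5095/7803, b=Δ1−h1·(2M1+M2)/6=3194/867
seg 2: a=4, c=M2/2=-1455/289, d=(M3−M2)/(6·1)=5140/867, b=Δ2−h2·(2M2+M3)/6=-7711/867
seg 3: a=-4, c=M3/2=3685/289, d=(M4−M3)/(6·1)=-4832/867, b=Δ3−h3·(2M3+M4)/6=-1021/867
seg 4: a=2, c=M4/2=-1147/289, d=(M5−M4)/(6·3)=1147/2601, b=Δ4−h4·(2M4+M5)/6=6593/867
t_q=15/2 → seg 3, τ=1/2; S=-4+-1021/867·τ+3685/289·τ²+-4832/867·τ³=-2425/1156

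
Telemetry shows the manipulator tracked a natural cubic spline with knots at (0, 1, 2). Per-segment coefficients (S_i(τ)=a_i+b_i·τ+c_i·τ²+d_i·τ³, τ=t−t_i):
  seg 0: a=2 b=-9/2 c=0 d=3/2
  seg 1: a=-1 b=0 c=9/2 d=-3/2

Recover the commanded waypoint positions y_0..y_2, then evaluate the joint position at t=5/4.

y_0 = S_0(0) = a_0 = 2
y_1 = S_1(0) = a_1 = -1
y_2 = S_1(1) = 2
t_q=5/4 is in segment 1 (τ=1/4); S_1(τ)=-95/128

y_0=2 y_1=-1 y_2=2
S(5/4) = -95/128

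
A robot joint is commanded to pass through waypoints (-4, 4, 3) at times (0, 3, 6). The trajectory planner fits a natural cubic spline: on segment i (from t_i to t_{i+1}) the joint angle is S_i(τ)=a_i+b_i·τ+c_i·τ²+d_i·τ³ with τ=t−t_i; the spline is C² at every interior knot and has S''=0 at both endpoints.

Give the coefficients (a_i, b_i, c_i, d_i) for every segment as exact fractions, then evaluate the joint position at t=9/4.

Δ: Δ0=8/3, Δ1=-1/3
row 1: diag=12, rhs=-18; c'=1/4, d'=-3/2
back: M1=-3/2
M: M0=0, M1=-3/2, M2=0
seg 0: a=-4, c=M0/2=0, d=(M1−M0)/(6·3)=-1/12, b=Δ0−h0·(2M0+M1)/6=41/12
seg 1: a=4, c=M1/2=-3/4, d=(M2−M1)/(6·3)=1/12, b=Δ1−h1·(2M1+M2)/6=7/6
t_q=9/4 → seg 0, τ=9/4; S=-4+41/12·τ+0·τ²+-1/12·τ³=701/256

  seg 0: a=-4 b=41/12 c=0 d=-1/12
  seg 1: a=4 b=7/6 c=-3/4 d=1/12
S(9/4) = 701/256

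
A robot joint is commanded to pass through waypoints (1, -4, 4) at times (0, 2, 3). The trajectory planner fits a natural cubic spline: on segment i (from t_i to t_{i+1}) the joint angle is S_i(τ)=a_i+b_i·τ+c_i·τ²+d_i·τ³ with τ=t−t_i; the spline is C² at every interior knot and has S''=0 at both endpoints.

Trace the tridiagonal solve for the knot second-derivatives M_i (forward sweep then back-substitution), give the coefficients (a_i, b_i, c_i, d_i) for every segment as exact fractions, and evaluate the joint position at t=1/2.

  seg 0: a=1 b=-6 c=0 d=7/8
  seg 1: a=-4 b=9/2 c=21/4 d=-7/4
S(1/2) = -121/64

Δ: Δ0=-5/2, Δ1=8
row 1: diag=6, rhs=63; c'=1/6, d'=21/2
back: M1=21/2
M: M0=0, M1=21/2, M2=0
seg 0: a=1, c=M0/2=0, d=(M1−M0)/(6·2)=7/8, b=Δ0−h0·(2M0+M1)/6=-6
seg 1: a=-4, c=M1/2=21/4, d=(M2−M1)/(6·1)=-7/4, b=Δ1−h1·(2M1+M2)/6=9/2
t_q=1/2 → seg 0, τ=1/2; S=1+-6·τ+0·τ²+7/8·τ³=-121/64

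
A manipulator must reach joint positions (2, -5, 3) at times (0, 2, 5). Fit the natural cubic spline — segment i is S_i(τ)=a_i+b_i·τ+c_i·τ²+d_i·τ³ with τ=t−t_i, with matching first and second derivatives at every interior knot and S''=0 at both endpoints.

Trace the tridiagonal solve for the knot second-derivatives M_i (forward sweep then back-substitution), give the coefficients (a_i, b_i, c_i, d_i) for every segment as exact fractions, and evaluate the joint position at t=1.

Δ: Δ0=-7/2, Δ1=8/3
row 1: diag=10, rhs=37; c'=3/10, d'=37/10
back: M1=37/10
M: M0=0, M1=37/10, M2=0
seg 0: a=2, c=M0/2=0, d=(M1−M0)/(6·2)=37/120, b=Δ0−h0·(2M0+M1)/6=-71/15
seg 1: a=-5, c=M1/2=37/20, d=(M2−M1)/(6·3)=-37/180, b=Δ1−h1·(2M1+M2)/6=-31/30
t_q=1 → seg 0, τ=1; S=2+-71/15·τ+0·τ²+37/120·τ³=-97/40

  seg 0: a=2 b=-71/15 c=0 d=37/120
  seg 1: a=-5 b=-31/30 c=37/20 d=-37/180
S(1) = -97/40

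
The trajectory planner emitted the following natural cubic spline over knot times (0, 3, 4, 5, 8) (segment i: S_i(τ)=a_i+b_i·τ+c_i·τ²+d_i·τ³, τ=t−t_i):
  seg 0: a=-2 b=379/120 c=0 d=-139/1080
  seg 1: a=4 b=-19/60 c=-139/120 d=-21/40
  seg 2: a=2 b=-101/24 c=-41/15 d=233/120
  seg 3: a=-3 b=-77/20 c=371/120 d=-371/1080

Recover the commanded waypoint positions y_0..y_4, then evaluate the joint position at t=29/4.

y_0 = S_0(0) = a_0 = -2
y_1 = S_1(0) = a_1 = 4
y_2 = S_2(0) = a_2 = 2
y_3 = S_3(0) = a_3 = -3
y_4 = S_3(3) = 4
t_q=29/4 is in segment 3 (τ=9/4); S_3(τ)=39/512

y_0=-2 y_1=4 y_2=2 y_3=-3 y_4=4
S(29/4) = 39/512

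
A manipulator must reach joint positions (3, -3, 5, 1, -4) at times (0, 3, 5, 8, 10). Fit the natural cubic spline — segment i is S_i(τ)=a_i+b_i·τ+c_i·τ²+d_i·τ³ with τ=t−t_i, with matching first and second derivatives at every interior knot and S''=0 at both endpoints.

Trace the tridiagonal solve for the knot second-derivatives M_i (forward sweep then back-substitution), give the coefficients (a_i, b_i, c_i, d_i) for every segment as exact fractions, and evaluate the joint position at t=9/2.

  seg 0: a=3 b=-3677/870 c=0 d=1937/7830
  seg 1: a=-3 b=1067/435 c=1937/870 d=-316/435
  seg 2: a=5 b=383/145 c=-371/174 d=2107/7830
  seg 3: a=1 b=-837/290 c=42/145 d=-7/145
S(9/2) = 751/232

Δ: Δ0=-2, Δ1=4, Δ2=-4/3, Δ3=-5/2
row 1: diag=10, rhs=36; c'=1/5, d'=18/5
row 2: denom=10−2·1/5=48/5; d'=(-32−2·18/5)/(48/5)=-49/12
row 3: denom=10−3·5/16=145/16; d'=(-7−3·-49/12)/(145/16)=84/145
back: M3=84/145
back: M2=-49/12−5/16·84/145=-371/87
back: M1=18/5−1/5·-371/87=1937/435
M: M0=0, M1=1937/435, M2=-371/87, M3=84/145, M4=0
seg 0: a=3, c=M0/2=0, d=(M1−M0)/(6·3)=1937/7830, b=Δ0−h0·(2M0+M1)/6=-3677/870
seg 1: a=-3, c=M1/2=1937/870, d=(M2−M1)/(6·2)=-316/435, b=Δ1−h1·(2M1+M2)/6=1067/435
seg 2: a=5, c=M2/2=-371/174, d=(M3−M2)/(6·3)=2107/7830, b=Δ2−h2·(2M2+M3)/6=383/145
seg 3: a=1, c=M3/2=42/145, d=(M4−M3)/(6·2)=-7/145, b=Δ3−h3·(2M3+M4)/6=-837/290
t_q=9/2 → seg 1, τ=3/2; S=-3+1067/435·τ+1937/870·τ²+-316/435·τ³=751/232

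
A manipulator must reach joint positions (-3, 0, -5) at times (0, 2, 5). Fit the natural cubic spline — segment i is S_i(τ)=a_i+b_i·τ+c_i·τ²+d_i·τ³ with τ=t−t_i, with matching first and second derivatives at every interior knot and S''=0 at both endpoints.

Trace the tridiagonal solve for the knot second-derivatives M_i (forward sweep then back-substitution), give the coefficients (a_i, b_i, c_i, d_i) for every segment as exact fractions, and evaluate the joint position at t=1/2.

Δ: Δ0=3/2, Δ1=-5/3
row 1: diag=10, rhs=-19; c'=3/10, d'=-19/10
back: M1=-19/10
M: M0=0, M1=-19/10, M2=0
seg 0: a=-3, c=M0/2=0, d=(M1−M0)/(6·2)=-19/120, b=Δ0−h0·(2M0+M1)/6=32/15
seg 1: a=0, c=M1/2=-19/20, d=(M2−M1)/(6·3)=19/180, b=Δ1−h1·(2M1+M2)/6=7/30
t_q=1/2 → seg 0, τ=1/2; S=-3+32/15·τ+0·τ²+-19/120·τ³=-125/64

  seg 0: a=-3 b=32/15 c=0 d=-19/120
  seg 1: a=0 b=7/30 c=-19/20 d=19/180
S(1/2) = -125/64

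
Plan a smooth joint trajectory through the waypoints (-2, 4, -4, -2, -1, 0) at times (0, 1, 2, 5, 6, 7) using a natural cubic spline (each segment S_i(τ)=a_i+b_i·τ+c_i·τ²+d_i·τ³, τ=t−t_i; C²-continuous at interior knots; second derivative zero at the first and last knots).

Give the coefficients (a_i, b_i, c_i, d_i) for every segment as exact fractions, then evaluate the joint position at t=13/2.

  seg 0: a=-2 b=24404/2451 c=0 d=-9698/2451
  seg 1: a=4 b=-4690/2451 c=-9698/817 d=14176/2451
  seg 2: a=-4 b=-20350/2451 c=4478/817 d=-142/171
  seg 3: a=-2 b=5300/2451 c=-1628/817 d=2035/2451
  seg 4: a=-1 b=1637/2451 c=407/817 d=-407/2451
S(13/2) = -3675/6536

Δ: Δ0=6, Δ1=-8, Δ2=2/3, Δ3=1, Δ4=1
row 1: diag=4, rhs=-84; c'=1/4, d'=-21
row 2: denom=8−1·1/4=31/4; d'=(52−1·-21)/(31/4)=292/31
row 3: denom=8−3·12/31=212/31; d'=(2−3·292/31)/(212/31)=-407/106
row 4: denom=4−1·31/212=817/212; d'=(0−1·-407/106)/(817/212)=814/817
back: M4=814/817
back: M3=-407/106−31/212·814/817=-3256/817
back: M2=292/31−12/31·-3256/817=8956/817
back: M1=-21−1/4·8956/817=-19396/817
M: M0=0, M1=-19396/817, M2=8956/817, M3=-3256/817, M4=814/817, M5=0
seg 0: a=-2, c=M0/2=0, d=(M1−M0)/(6·1)=-9698/2451, b=Δ0−h0·(2M0+M1)/6=24404/2451
seg 1: a=4, c=M1/2=-9698/817, d=(M2−M1)/(6·1)=14176/2451, b=Δ1−h1·(2M1+M2)/6=-4690/2451
seg 2: a=-4, c=M2/2=4478/817, d=(M3−M2)/(6·3)=-142/171, b=Δ2−h2·(2M2+M3)/6=-20350/2451
seg 3: a=-2, c=M3/2=-1628/817, d=(M4−M3)/(6·1)=2035/2451, b=Δ3−h3·(2M3+M4)/6=5300/2451
seg 4: a=-1, c=M4/2=407/817, d=(M5−M4)/(6·1)=-407/2451, b=Δ4−h4·(2M4+M5)/6=1637/2451
t_q=13/2 → seg 4, τ=1/2; S=-1+1637/2451·τ+407/817·τ²+-407/2451·τ³=-3675/6536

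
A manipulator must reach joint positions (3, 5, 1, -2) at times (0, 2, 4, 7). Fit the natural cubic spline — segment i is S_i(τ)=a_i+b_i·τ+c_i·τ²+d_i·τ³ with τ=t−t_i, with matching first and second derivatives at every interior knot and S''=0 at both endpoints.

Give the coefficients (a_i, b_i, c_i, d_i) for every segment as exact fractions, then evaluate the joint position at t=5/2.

  seg 0: a=3 b=35/19 c=0 d=-4/19
  seg 1: a=5 b=-13/19 c=-24/19 d=23/76
  seg 2: a=1 b=-40/19 c=21/38 d=-7/114
S(5/2) = 2663/608

Δ: Δ0=1, Δ1=-2, Δ2=-1
row 1: diag=8, rhs=-18; c'=1/4, d'=-9/4
row 2: denom=10−2·1/4=19/2; d'=(6−2·-9/4)/(19/2)=21/19
back: M2=21/19
back: M1=-9/4−1/4·21/19=-48/19
M: M0=0, M1=-48/19, M2=21/19, M3=0
seg 0: a=3, c=M0/2=0, d=(M1−M0)/(6·2)=-4/19, b=Δ0−h0·(2M0+M1)/6=35/19
seg 1: a=5, c=M1/2=-24/19, d=(M2−M1)/(6·2)=23/76, b=Δ1−h1·(2M1+M2)/6=-13/19
seg 2: a=1, c=M2/2=21/38, d=(M3−M2)/(6·3)=-7/114, b=Δ2−h2·(2M2+M3)/6=-40/19
t_q=5/2 → seg 1, τ=1/2; S=5+-13/19·τ+-24/19·τ²+23/76·τ³=2663/608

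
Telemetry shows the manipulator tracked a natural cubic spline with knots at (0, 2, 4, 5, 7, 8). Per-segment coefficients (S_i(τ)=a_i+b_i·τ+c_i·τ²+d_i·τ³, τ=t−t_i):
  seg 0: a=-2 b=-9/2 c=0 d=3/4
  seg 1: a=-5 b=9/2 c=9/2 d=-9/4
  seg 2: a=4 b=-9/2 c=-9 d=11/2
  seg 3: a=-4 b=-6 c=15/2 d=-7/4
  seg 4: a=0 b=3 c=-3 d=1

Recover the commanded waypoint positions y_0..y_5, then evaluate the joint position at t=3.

y_0 = S_0(0) = a_0 = -2
y_1 = S_1(0) = a_1 = -5
y_2 = S_2(0) = a_2 = 4
y_3 = S_3(0) = a_3 = -4
y_4 = S_4(0) = a_4 = 0
y_5 = S_4(1) = 1
t_q=3 is in segment 1 (τ=1); S_1(τ)=7/4

y_0=-2 y_1=-5 y_2=4 y_3=-4 y_4=0 y_5=1
S(3) = 7/4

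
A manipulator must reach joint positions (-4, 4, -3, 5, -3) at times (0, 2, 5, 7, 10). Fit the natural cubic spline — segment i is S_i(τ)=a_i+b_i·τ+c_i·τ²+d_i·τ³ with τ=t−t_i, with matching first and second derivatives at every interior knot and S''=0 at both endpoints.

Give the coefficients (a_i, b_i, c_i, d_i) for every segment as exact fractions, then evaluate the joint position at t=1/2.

Δ: Δ0=4, Δ1=-7/3, Δ2=4, Δ3=-8/3
row 1: diag=10, rhs=-38; c'=3/10, d'=-19/5
row 2: denom=10−3·3/10=91/10; d'=(38−3·-19/5)/(91/10)=38/7
row 3: denom=10−2·20/91=870/91; d'=(-40−2·38/7)/(870/91)=-2314/435
back: M3=-2314/435
back: M2=38/7−20/91·-2314/435=574/87
back: M1=-19/5−3/10·574/87=-838/145
M: M0=0, M1=-838/145, M2=574/87, M3=-2314/435, M4=0
seg 0: a=-4, c=M0/2=0, d=(M1−M0)/(6·2)=-419/870, b=Δ0−h0·(2M0+M1)/6=2578/435
seg 1: a=4, c=M1/2=-419/145, d=(M2−M1)/(6·3)=2692/3915, b=Δ1−h1·(2M1+M2)/6=64/435
seg 2: a=-3, c=M2/2=287/87, d=(M3−M2)/(6·2)=-144/145, b=Δ2−h2·(2M2+M3)/6=598/435
seg 3: a=5, c=M3/2=-1157/435, d=(M4−M3)/(6·3)=1157/3915, b=Δ3−h3·(2M3+M4)/6=1154/435
t_q=1/2 → seg 0, τ=1/2; S=-4+2578/435·τ+0·τ²+-419/870·τ³=-509/464

  seg 0: a=-4 b=2578/435 c=0 d=-419/870
  seg 1: a=4 b=64/435 c=-419/145 d=2692/3915
  seg 2: a=-3 b=598/435 c=287/87 d=-144/145
  seg 3: a=5 b=1154/435 c=-1157/435 d=1157/3915
S(1/2) = -509/464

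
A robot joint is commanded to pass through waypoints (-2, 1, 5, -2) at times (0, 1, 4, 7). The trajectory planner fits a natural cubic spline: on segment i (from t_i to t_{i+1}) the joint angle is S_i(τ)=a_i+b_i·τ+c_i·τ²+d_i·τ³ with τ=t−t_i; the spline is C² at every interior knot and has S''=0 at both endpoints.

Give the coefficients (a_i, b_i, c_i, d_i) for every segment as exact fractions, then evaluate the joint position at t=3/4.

  seg 0: a=-2 b=90/29 c=0 d=-3/29
  seg 1: a=1 b=81/29 c=-9/29 d=-46/783
  seg 2: a=5 b=-19/29 c=-73/87 d=73/783
S(3/4) = 527/1856

Δ: Δ0=3, Δ1=4/3, Δ2=-7/3
row 1: diag=8, rhs=-10; c'=3/8, d'=-5/4
row 2: denom=12−3·3/8=87/8; d'=(-22−3·-5/4)/(87/8)=-146/87
back: M2=-146/87
back: M1=-5/4−3/8·-146/87=-18/29
M: M0=0, M1=-18/29, M2=-146/87, M3=0
seg 0: a=-2, c=M0/2=0, d=(M1−M0)/(6·1)=-3/29, b=Δ0−h0·(2M0+M1)/6=90/29
seg 1: a=1, c=M1/2=-9/29, d=(M2−M1)/(6·3)=-46/783, b=Δ1−h1·(2M1+M2)/6=81/29
seg 2: a=5, c=M2/2=-73/87, d=(M3−M2)/(6·3)=73/783, b=Δ2−h2·(2M2+M3)/6=-19/29
t_q=3/4 → seg 0, τ=3/4; S=-2+90/29·τ+0·τ²+-3/29·τ³=527/1856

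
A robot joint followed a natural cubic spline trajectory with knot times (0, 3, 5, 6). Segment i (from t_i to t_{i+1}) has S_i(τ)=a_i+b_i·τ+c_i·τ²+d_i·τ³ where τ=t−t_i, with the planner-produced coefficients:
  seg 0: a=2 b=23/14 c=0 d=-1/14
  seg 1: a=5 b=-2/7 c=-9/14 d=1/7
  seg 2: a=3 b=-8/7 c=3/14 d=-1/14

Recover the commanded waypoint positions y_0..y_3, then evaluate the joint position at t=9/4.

y_0=2 y_1=5 y_2=3 y_3=2
S(9/4) = 625/128

y_0 = S_0(0) = a_0 = 2
y_1 = S_1(0) = a_1 = 5
y_2 = S_2(0) = a_2 = 3
y_3 = S_2(1) = 2
t_q=9/4 is in segment 0 (τ=9/4); S_0(τ)=625/128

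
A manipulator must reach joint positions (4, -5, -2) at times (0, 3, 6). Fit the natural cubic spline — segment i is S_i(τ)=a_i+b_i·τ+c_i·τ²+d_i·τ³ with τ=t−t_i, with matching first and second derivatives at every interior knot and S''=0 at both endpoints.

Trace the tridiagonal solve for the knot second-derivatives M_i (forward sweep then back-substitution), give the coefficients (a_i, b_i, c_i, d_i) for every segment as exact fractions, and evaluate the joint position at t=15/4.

  seg 0: a=4 b=-4 c=0 d=1/9
  seg 1: a=-5 b=-1 c=1 d=-1/9
S(15/4) = -335/64

Δ: Δ0=-3, Δ1=1
row 1: diag=12, rhs=24; c'=1/4, d'=2
back: M1=2
M: M0=0, M1=2, M2=0
seg 0: a=4, c=M0/2=0, d=(M1−M0)/(6·3)=1/9, b=Δ0−h0·(2M0+M1)/6=-4
seg 1: a=-5, c=M1/2=1, d=(M2−M1)/(6·3)=-1/9, b=Δ1−h1·(2M1+M2)/6=-1
t_q=15/4 → seg 1, τ=3/4; S=-5+-1·τ+1·τ²+-1/9·τ³=-335/64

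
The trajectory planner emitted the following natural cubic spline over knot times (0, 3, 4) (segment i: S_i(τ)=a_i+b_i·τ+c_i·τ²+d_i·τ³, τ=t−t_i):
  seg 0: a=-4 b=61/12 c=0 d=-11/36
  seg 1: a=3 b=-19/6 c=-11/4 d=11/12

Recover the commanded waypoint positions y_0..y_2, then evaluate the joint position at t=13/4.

y_0 = S_0(0) = a_0 = -4
y_1 = S_1(0) = a_1 = 3
y_2 = S_1(1) = -2
t_q=13/4 is in segment 1 (τ=1/4); S_1(τ)=525/256

y_0=-4 y_1=3 y_2=-2
S(13/4) = 525/256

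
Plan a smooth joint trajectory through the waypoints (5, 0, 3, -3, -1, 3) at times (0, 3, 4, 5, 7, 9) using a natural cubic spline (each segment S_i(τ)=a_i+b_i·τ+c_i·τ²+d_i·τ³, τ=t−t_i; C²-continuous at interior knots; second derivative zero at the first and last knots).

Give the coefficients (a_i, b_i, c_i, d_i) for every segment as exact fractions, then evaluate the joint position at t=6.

  seg 0: a=5 b=-8803/1950 c=0 d=617/1950
  seg 1: a=0 b=3928/975 c=1851/650 d=-7559/1950
  seg 2: a=3 b=-743/390 c=-2854/325 d=703/150
  seg 3: a=-3 b=-5273/975 c=3431/650 d=-809/780
  seg 4: a=-1 b=3178/975 c=-307/325 d=307/1950
S(6) = -5417/1300

Δ: Δ0=-5/3, Δ1=3, Δ2=-6, Δ3=1, Δ4=2
row 1: diag=8, rhs=28; c'=1/8, d'=7/2
row 2: denom=4−1·1/8=31/8; d'=(-54−1·7/2)/(31/8)=-460/31
row 3: denom=6−1·8/31=178/31; d'=(42−1·-460/31)/(178/31)=881/89
row 4: denom=8−2·31/89=650/89; d'=(6−2·881/89)/(650/89)=-614/325
back: M4=-614/325
back: M3=881/89−31/89·-614/325=3431/325
back: M2=-460/31−8/31·3431/325=-5708/325
back: M1=7/2−1/8·-5708/325=1851/325
M: M0=0, M1=1851/325, M2=-5708/325, M3=3431/325, M4=-614/325, M5=0
seg 0: a=5, c=M0/2=0, d=(M1−M0)/(6·3)=617/1950, b=Δ0−h0·(2M0+M1)/6=-8803/1950
seg 1: a=0, c=M1/2=1851/650, d=(M2−M1)/(6·1)=-7559/1950, b=Δ1−h1·(2M1+M2)/6=3928/975
seg 2: a=3, c=M2/2=-2854/325, d=(M3−M2)/(6·1)=703/150, b=Δ2−h2·(2M2+M3)/6=-743/390
seg 3: a=-3, c=M3/2=3431/650, d=(M4−M3)/(6·2)=-809/780, b=Δ3−h3·(2M3+M4)/6=-5273/975
seg 4: a=-1, c=M4/2=-307/325, d=(M5−M4)/(6·2)=307/1950, b=Δ4−h4·(2M4+M5)/6=3178/975
t_q=6 → seg 3, τ=1; S=-3+-5273/975·τ+3431/650·τ²+-809/780·τ³=-5417/1300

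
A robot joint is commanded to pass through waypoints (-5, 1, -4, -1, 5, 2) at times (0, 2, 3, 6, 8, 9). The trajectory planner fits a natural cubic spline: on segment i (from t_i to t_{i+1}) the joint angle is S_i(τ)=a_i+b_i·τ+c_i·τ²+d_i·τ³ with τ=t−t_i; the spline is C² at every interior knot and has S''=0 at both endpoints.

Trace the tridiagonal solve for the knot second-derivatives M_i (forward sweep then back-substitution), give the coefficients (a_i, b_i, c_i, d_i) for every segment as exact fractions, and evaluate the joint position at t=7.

  seg 0: a=-5 b=3439/577 c=0 d=-427/577
  seg 1: a=1 b=-1685/577 c=-2562/577 d=1362/577
  seg 2: a=-4 b=-2723/577 c=1524/577 d=-424/1731
  seg 3: a=-1 b=2605/577 c=252/577 d=-689/1154
  seg 4: a=5 b=-521/577 c=-1815/577 d=605/577
S(7) = 3871/1154

Δ: Δ0=3, Δ1=-5, Δ2=1, Δ3=3, Δ4=-3
row 1: diag=6, rhs=-48; c'=1/6, d'=-8
row 2: denom=8−1·1/6=47/6; d'=(36−1·-8)/(47/6)=264/47
row 3: denom=10−3·18/47=416/47; d'=(12−3·264/47)/(416/47)=-57/104
row 4: denom=6−2·47/208=577/104; d'=(-36−2·-57/104)/(577/104)=-3630/577
back: M4=-3630/577
back: M3=-57/104−47/208·-3630/577=504/577
back: M2=264/47−18/47·504/577=3048/577
back: M1=-8−1/6·3048/577=-5124/577
M: M0=0, M1=-5124/577, M2=3048/577, M3=504/577, M4=-3630/577, M5=0
seg 0: a=-5, c=M0/2=0, d=(M1−M0)/(6·2)=-427/577, b=Δ0−h0·(2M0+M1)/6=3439/577
seg 1: a=1, c=M1/2=-2562/577, d=(M2−M1)/(6·1)=1362/577, b=Δ1−h1·(2M1+M2)/6=-1685/577
seg 2: a=-4, c=M2/2=1524/577, d=(M3−M2)/(6·3)=-424/1731, b=Δ2−h2·(2M2+M3)/6=-2723/577
seg 3: a=-1, c=M3/2=252/577, d=(M4−M3)/(6·2)=-689/1154, b=Δ3−h3·(2M3+M4)/6=2605/577
seg 4: a=5, c=M4/2=-1815/577, d=(M5−M4)/(6·1)=605/577, b=Δ4−h4·(2M4+M5)/6=-521/577
t_q=7 → seg 3, τ=1; S=-1+2605/577·τ+252/577·τ²+-689/1154·τ³=3871/1154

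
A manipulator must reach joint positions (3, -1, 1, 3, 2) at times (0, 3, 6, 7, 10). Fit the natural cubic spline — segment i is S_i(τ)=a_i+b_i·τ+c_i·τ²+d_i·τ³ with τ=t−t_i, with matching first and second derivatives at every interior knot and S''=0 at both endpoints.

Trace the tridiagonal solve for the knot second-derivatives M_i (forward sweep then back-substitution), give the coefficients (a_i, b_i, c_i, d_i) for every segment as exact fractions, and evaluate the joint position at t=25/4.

  seg 0: a=3 b=-391/228 c=0 d=29/684
  seg 1: a=-1 b=-65/114 c=29/76 d=7/684
  seg 2: a=1 b=455/228 c=9/19 d=-107/228
  seg 3: a=3 b=175/114 c=-71/76 d=71/684
S(25/4) = 7399/4864

Δ: Δ0=-4/3, Δ1=2/3, Δ2=2, Δ3=-1/3
row 1: diag=12, rhs=12; c'=1/4, d'=1
row 2: denom=8−3·1/4=29/4; d'=(8−3·1)/(29/4)=20/29
row 3: denom=8−1·4/29=228/29; d'=(-14−1·20/29)/(228/29)=-71/38
back: M3=-71/38
back: M2=20/29−4/29·-71/38=18/19
back: M1=1−1/4·18/19=29/38
M: M0=0, M1=29/38, M2=18/19, M3=-71/38, M4=0
seg 0: a=3, c=M0/2=0, d=(M1−M0)/(6·3)=29/684, b=Δ0−h0·(2M0+M1)/6=-391/228
seg 1: a=-1, c=M1/2=29/76, d=(M2−M1)/(6·3)=7/684, b=Δ1−h1·(2M1+M2)/6=-65/114
seg 2: a=1, c=M2/2=9/19, d=(M3−M2)/(6·1)=-107/228, b=Δ2−h2·(2M2+M3)/6=455/228
seg 3: a=3, c=M3/2=-71/76, d=(M4−M3)/(6·3)=71/684, b=Δ3−h3·(2M3+M4)/6=175/114
t_q=25/4 → seg 2, τ=1/4; S=1+455/228·τ+9/19·τ²+-107/228·τ³=7399/4864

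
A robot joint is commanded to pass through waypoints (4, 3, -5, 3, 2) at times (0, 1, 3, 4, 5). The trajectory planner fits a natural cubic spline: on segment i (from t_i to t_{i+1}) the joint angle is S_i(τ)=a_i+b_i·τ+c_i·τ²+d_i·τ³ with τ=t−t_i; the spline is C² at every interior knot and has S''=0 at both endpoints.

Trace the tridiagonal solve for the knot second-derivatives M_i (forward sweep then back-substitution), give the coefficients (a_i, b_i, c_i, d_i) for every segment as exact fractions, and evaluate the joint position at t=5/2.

  seg 0: a=4 b=1/2 c=0 d=-3/2
  seg 1: a=3 b=-4 c=-9/2 d=9/4
  seg 2: a=-5 b=5 c=9 d=-6
  seg 3: a=3 b=5 c=-9 d=3
S(5/2) = -177/32

Δ: Δ0=-1, Δ1=-4, Δ2=8, Δ3=-1
row 1: diag=6, rhs=-18; c'=1/3, d'=-3
row 2: denom=6−2·1/3=16/3; d'=(72−2·-3)/(16/3)=117/8
row 3: denom=4−1·3/16=61/16; d'=(-54−1·117/8)/(61/16)=-18
back: M3=-18
back: M2=117/8−3/16·-18=18
back: M1=-3−1/3·18=-9
M: M0=0, M1=-9, M2=18, M3=-18, M4=0
seg 0: a=4, c=M0/2=0, d=(M1−M0)/(6·1)=-3/2, b=Δ0−h0·(2M0+M1)/6=1/2
seg 1: a=3, c=M1/2=-9/2, d=(M2−M1)/(6·2)=9/4, b=Δ1−h1·(2M1+M2)/6=-4
seg 2: a=-5, c=M2/2=9, d=(M3−M2)/(6·1)=-6, b=Δ2−h2·(2M2+M3)/6=5
seg 3: a=3, c=M3/2=-9, d=(M4−M3)/(6·1)=3, b=Δ3−h3·(2M3+M4)/6=5
t_q=5/2 → seg 1, τ=3/2; S=3+-4·τ+-9/2·τ²+9/4·τ³=-177/32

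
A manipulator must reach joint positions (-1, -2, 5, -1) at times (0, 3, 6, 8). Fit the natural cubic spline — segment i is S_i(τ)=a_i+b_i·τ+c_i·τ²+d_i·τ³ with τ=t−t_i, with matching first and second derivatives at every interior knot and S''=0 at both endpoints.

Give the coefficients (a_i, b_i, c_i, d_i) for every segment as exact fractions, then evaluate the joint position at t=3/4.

Δ: Δ0=-1/3, Δ1=7/3, Δ2=-3
row 1: diag=12, rhs=16; c'=1/4, d'=4/3
row 2: denom=10−3·1/4=37/4; d'=(-32−3·4/3)/(37/4)=-144/37
back: M2=-144/37
back: M1=4/3−1/4·-144/37=256/111
M: M0=0, M1=256/111, M2=-144/37, M3=0
seg 0: a=-1, c=M0/2=0, d=(M1−M0)/(6·3)=128/999, b=Δ0−h0·(2M0+M1)/6=-55/37
seg 1: a=-2, c=M1/2=128/111, d=(M2−M1)/(6·3)=-344/999, b=Δ1−h1·(2M1+M2)/6=73/37
seg 2: a=5, c=M2/2=-72/37, d=(M3−M2)/(6·2)=12/37, b=Δ2−h2·(2M2+M3)/6=-15/37
t_q=3/4 → seg 0, τ=3/4; S=-1+-55/37·τ+0·τ²+128/999·τ³=-305/148

  seg 0: a=-1 b=-55/37 c=0 d=128/999
  seg 1: a=-2 b=73/37 c=128/111 d=-344/999
  seg 2: a=5 b=-15/37 c=-72/37 d=12/37
S(3/4) = -305/148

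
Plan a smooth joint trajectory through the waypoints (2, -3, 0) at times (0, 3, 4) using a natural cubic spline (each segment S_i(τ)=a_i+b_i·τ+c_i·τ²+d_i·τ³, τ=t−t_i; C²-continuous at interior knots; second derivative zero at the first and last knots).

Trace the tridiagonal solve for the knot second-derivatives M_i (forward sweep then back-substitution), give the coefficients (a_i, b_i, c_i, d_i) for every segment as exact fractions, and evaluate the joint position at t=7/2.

  seg 0: a=2 b=-41/12 c=0 d=7/36
  seg 1: a=-3 b=11/6 c=7/4 d=-7/12
S(7/2) = -55/32

Δ: Δ0=-5/3, Δ1=3
row 1: diag=8, rhs=28; c'=1/8, d'=7/2
back: M1=7/2
M: M0=0, M1=7/2, M2=0
seg 0: a=2, c=M0/2=0, d=(M1−M0)/(6·3)=7/36, b=Δ0−h0·(2M0+M1)/6=-41/12
seg 1: a=-3, c=M1/2=7/4, d=(M2−M1)/(6·1)=-7/12, b=Δ1−h1·(2M1+M2)/6=11/6
t_q=7/2 → seg 1, τ=1/2; S=-3+11/6·τ+7/4·τ²+-7/12·τ³=-55/32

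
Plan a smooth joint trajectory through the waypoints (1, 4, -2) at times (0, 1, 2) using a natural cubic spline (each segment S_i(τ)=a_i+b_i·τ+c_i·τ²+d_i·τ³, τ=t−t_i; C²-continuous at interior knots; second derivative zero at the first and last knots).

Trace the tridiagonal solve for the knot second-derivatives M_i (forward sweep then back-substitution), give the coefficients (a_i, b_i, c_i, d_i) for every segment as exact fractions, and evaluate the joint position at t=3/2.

Δ: Δ0=3, Δ1=-6
row 1: diag=4, rhs=-54; c'=1/4, d'=-27/2
back: M1=-27/2
M: M0=0, M1=-27/2, M2=0
seg 0: a=1, c=M0/2=0, d=(M1−M0)/(6·1)=-9/4, b=Δ0−h0·(2M0+M1)/6=21/4
seg 1: a=4, c=M1/2=-27/4, d=(M2−M1)/(6·1)=9/4, b=Δ1−h1·(2M1+M2)/6=-3/2
t_q=3/2 → seg 1, τ=1/2; S=4+-3/2·τ+-27/4·τ²+9/4·τ³=59/32

  seg 0: a=1 b=21/4 c=0 d=-9/4
  seg 1: a=4 b=-3/2 c=-27/4 d=9/4
S(3/2) = 59/32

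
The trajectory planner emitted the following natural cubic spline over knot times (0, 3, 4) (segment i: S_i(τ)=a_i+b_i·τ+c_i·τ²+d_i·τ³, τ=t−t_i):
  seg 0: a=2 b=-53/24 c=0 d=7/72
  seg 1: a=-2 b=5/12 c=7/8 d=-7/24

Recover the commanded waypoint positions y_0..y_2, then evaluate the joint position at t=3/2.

y_0=2 y_1=-2 y_2=-1
S(3/2) = -63/64

y_0 = S_0(0) = a_0 = 2
y_1 = S_1(0) = a_1 = -2
y_2 = S_1(1) = -1
t_q=3/2 is in segment 0 (τ=3/2); S_0(τ)=-63/64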